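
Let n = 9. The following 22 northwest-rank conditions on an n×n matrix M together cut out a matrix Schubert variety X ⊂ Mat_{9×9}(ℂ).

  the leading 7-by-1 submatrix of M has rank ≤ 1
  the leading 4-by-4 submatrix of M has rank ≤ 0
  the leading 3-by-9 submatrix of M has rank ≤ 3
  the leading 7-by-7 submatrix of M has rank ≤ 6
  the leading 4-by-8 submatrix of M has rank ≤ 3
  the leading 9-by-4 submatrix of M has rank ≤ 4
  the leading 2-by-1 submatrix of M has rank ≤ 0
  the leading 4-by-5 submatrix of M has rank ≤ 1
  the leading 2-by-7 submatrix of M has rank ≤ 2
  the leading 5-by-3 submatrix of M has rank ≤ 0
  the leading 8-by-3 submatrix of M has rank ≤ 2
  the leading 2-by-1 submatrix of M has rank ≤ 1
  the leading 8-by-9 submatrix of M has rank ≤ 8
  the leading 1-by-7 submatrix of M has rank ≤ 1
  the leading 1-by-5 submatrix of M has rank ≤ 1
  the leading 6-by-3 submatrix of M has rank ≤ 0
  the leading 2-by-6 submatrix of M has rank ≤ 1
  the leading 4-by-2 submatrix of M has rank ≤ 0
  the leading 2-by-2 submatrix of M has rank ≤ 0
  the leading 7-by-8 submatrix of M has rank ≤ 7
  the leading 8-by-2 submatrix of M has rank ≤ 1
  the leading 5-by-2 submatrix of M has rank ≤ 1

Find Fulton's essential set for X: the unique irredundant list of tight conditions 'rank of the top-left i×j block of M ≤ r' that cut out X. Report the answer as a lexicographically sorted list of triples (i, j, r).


The tightest implied rank at each (i,j), from the 22 conditions:

  R[1]: 0 0 0 0 1 1 1 1 1
  R[2]: 0 0 0 0 1 1 2 2 2
  R[3]: 0 0 0 0 1 2 3 3 3
  R[4]: 0 0 0 0 1 2 3 3 4
  R[5]: 0 0 0 1 2 3 4 4 5
  R[6]: 0 0 0 1 2 3 4 5 6
  R[7]: 1 1 1 2 3 4 5 6 7
  R[8]: 1 1 2 3 4 5 6 7 8
  R[9]: 1 2 3 4 5 6 7 8 9

hence w(1..9) = (5, 7, 6, 9, 4, 8, 1, 3, 2).

D(w) has 25 cells with 5 SE-corners; essential set:

[(2, 6, 1), (4, 4, 0), (4, 8, 3), (6, 3, 0), (8, 2, 1)]


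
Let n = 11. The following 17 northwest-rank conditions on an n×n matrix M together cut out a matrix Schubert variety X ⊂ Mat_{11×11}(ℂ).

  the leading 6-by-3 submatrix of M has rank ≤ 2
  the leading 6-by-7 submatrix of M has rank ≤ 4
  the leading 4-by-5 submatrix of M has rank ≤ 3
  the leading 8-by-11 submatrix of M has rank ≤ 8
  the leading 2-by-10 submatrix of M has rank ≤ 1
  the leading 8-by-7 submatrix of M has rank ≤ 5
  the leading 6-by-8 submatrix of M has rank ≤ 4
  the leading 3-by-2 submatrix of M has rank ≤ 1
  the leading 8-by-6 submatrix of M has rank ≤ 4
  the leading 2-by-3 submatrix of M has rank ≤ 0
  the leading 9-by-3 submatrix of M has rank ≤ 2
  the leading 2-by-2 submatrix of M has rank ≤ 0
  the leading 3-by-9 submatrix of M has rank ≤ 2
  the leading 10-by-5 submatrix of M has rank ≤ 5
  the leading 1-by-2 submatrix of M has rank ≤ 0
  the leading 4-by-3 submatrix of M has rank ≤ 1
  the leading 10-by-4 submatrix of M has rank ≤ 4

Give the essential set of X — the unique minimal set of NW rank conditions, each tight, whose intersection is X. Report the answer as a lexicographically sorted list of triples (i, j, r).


The tightest implied rank at each (i,j), from the 17 conditions:

  R[1]: 0 0 0 1 1 1 1 1 1 1 1
  R[2]: 0 0 0 1 1 1 1 1 1 1 2
  R[3]: 1 1 1 2 2 2 2 2 2 2 3
  R[4]: 1 1 1 2 3 3 3 3 3 3 4
  R[5]: 1 2 2 3 4 4 4 4 4 4 5
  R[6]: 1 2 2 3 4 4 4 4 5 5 6
  R[7]: 1 2 2 3 4 4 5 5 6 6 7
  R[8]: 1 2 2 3 4 4 5 6 7 7 8
  R[9]: 1 2 2 3 4 5 6 7 8 8 9
  R[10]: 1 2 3 4 5 6 7 8 9 9 10
  R[11]: 1 2 3 4 5 6 7 8 9 10 11

reading off 1-entries of Δ²R: w = (4, 11, 1, 5, 2, 9, 7, 8, 6, 3, 10).

|D(w)|=23, |Ess(w)|=6:

[(2, 3, 0), (2, 10, 1), (4, 3, 1), (6, 8, 4), (8, 6, 4), (9, 3, 2)]


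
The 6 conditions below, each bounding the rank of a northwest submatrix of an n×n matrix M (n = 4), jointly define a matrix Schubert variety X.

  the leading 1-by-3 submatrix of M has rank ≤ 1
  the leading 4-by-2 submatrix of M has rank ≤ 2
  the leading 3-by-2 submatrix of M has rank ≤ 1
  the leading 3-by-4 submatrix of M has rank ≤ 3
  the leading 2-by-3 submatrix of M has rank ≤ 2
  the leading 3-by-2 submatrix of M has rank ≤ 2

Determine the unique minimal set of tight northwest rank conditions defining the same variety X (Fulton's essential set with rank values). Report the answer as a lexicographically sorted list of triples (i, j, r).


Computing R[i][j] = min implied NW-rank bound (n=4, 6 conditions):

  1 | 1 | 1 | 1
  1 | 1 | 2 | 2
  1 | 1 | 2 | 3
  1 | 2 | 3 | 4

second differences of R give the permutation w = (1, 3, 4, 2).

Rothe diagram D(w) (2 cells), 1 SE-corner (essential condition):

[(3, 2, 1)]


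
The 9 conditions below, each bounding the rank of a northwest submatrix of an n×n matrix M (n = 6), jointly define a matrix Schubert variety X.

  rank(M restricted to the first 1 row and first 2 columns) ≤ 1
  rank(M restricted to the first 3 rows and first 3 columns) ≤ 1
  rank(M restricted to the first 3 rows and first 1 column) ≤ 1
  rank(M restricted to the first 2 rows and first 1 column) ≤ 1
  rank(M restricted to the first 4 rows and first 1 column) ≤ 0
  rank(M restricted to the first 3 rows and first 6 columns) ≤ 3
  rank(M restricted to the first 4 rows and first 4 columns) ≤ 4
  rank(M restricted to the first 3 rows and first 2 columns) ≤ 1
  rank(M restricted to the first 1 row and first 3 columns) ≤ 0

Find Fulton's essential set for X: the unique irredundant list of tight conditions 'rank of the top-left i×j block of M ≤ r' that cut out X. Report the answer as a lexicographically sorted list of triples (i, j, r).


Reconstructing r_w from the 9 given conditions:

  R[1]: 0, 0, 0, 1, 1, 1
  R[2]: 0, 1, 1, 2, 2, 2
  R[3]: 0, 1, 1, 2, 3, 3
  R[4]: 0, 1, 2, 3, 4, 4
  R[5]: 1, 2, 3, 4, 5, 5
  R[6]: 1, 2, 3, 4, 5, 6

the unique w with this rank table is (4, 2, 5, 3, 1, 6).

ℓ(w)=7; the 3 essential cells (i,j,r):

[(1, 3, 0), (3, 3, 1), (4, 1, 0)]


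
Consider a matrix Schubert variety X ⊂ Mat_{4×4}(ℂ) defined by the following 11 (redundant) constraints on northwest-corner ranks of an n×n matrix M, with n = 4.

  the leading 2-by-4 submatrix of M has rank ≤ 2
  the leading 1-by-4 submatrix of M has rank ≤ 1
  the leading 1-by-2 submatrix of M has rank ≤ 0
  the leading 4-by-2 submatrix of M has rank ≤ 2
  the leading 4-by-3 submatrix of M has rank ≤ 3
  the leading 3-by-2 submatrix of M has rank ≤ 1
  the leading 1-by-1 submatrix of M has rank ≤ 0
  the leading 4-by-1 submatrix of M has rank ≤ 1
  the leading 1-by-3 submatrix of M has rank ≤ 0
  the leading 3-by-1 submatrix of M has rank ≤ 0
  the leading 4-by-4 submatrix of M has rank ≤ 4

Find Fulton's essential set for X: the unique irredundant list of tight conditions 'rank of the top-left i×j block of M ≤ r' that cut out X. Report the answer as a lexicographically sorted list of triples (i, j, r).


The tightest implied rank at each (i,j), from the 11 conditions:

  0, 0, 0, 1
  0, 1, 1, 2
  0, 1, 2, 3
  1, 2, 3, 4

the unique w with this rank table is (4, 2, 3, 1).

Fulton essential set (2 of the 5 Rothe cells):

[(1, 3, 0), (3, 1, 0)]


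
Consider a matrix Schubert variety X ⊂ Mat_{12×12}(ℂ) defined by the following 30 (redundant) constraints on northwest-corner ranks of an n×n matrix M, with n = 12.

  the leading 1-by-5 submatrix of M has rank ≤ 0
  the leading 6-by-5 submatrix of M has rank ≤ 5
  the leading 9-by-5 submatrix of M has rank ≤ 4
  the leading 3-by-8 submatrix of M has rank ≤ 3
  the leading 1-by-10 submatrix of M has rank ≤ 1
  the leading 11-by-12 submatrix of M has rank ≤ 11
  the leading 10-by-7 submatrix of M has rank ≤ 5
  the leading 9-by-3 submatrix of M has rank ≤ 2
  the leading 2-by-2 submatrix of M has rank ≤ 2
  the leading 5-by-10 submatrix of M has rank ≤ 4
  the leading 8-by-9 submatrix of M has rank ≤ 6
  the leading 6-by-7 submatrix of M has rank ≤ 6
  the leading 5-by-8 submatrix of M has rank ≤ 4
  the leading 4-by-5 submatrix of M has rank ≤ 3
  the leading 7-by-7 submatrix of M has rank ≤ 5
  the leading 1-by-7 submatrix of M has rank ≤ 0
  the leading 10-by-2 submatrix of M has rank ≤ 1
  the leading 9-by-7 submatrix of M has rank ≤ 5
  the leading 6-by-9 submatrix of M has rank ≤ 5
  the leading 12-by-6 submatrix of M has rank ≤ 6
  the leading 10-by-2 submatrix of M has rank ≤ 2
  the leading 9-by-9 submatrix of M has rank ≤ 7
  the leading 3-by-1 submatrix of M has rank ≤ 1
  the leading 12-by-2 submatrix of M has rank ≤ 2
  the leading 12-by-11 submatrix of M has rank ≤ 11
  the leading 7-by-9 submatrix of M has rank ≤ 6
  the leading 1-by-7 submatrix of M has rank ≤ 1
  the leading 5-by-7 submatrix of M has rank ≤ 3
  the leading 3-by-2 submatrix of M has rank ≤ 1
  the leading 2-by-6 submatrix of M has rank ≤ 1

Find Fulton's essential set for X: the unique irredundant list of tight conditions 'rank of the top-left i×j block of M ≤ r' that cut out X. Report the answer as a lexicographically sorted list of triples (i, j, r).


Propagating the 30 rank bounds to every northwest block:

  row 1: 0 0 0 0 0 0 0 1 1 1 1 1
  row 2: 1 1 1 1 1 1 1 2 2 2 2 2
  row 3: 1 1 2 2 2 2 2 3 3 3 3 3
  row 4: 1 1 2 3 3 3 3 4 4 4 4 4
  row 5: 1 1 2 3 3 3 3 4 4 4 5 5
  row 6: 1 1 2 3 4 4 4 5 5 5 6 6
  row 7: 1 1 2 3 4 5 5 6 6 6 7 7
  row 8: 1 1 2 3 4 5 5 6 6 7 8 8
  row 9: 1 1 2 3 4 5 5 6 7 8 9 9
  row 10: 1 1 2 3 4 5 5 6 7 8 9 10
  row 11: 1 2 3 4 5 6 6 7 8 9 10 11
  row 12: 1 2 3 4 5 6 7 8 9 10 11 12

giving w = (8, 1, 3, 4, 11, 5, 6, 10, 9, 12, 2, 7) via Δ²R.

ℓ(w)=24; the 6 essential cells (i,j,r):

[(1, 7, 0), (5, 7, 3), (5, 10, 4), (8, 9, 6), (10, 2, 1), (10, 7, 5)]


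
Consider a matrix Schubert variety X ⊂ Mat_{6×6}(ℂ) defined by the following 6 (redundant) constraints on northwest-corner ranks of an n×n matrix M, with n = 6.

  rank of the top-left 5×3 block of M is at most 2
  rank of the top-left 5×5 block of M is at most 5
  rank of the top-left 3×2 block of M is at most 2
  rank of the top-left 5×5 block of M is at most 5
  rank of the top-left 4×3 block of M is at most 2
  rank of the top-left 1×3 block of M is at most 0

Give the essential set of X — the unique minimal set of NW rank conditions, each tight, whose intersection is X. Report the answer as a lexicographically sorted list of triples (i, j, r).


Computing R[i][j] = min implied NW-rank bound (n=6, 6 conditions):

  0 | 0 | 0 | 1 | 1 | 1
  1 | 1 | 1 | 2 | 2 | 2
  1 | 2 | 2 | 3 | 3 | 3
  1 | 2 | 2 | 3 | 4 | 4
  1 | 2 | 2 | 3 | 4 | 5
  1 | 2 | 3 | 4 | 5 | 6

giving w = (4, 1, 2, 5, 6, 3) via Δ²R.

Rothe diagram D(w) (5 cells), 2 SE-corners (essential conditions):

[(1, 3, 0), (5, 3, 2)]


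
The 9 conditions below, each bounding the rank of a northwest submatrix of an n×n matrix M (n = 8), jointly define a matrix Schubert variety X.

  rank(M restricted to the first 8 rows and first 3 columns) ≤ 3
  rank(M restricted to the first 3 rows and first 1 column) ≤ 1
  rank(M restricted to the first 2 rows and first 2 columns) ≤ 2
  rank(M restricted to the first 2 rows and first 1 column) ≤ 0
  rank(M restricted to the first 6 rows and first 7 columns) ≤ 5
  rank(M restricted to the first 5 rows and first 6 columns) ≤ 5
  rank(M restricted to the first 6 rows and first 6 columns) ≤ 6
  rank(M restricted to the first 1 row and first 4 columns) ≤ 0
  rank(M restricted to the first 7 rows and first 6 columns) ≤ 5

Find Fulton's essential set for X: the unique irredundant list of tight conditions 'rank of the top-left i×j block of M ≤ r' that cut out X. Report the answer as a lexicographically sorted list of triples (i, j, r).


Recovering R(i,j) via the rank-extension bound from the 9 conditions:

  row 1: 0 0 0 0 1 1 1 1
  row 2: 0 1 1 1 2 2 2 2
  row 3: 1 2 2 2 3 3 3 3
  row 4: 1 2 3 3 4 4 4 4
  row 5: 1 2 3 4 5 5 5 5
  row 6: 1 2 3 4 5 5 5 6
  row 7: 1 2 3 4 5 5 6 7
  row 8: 1 2 3 4 5 6 7 8

so w = (5, 2, 1, 3, 4, 8, 7, 6).

Rothe diagram D(w) (8 cells), 4 SE-corners (essential conditions):

[(1, 4, 0), (2, 1, 0), (6, 7, 5), (7, 6, 5)]


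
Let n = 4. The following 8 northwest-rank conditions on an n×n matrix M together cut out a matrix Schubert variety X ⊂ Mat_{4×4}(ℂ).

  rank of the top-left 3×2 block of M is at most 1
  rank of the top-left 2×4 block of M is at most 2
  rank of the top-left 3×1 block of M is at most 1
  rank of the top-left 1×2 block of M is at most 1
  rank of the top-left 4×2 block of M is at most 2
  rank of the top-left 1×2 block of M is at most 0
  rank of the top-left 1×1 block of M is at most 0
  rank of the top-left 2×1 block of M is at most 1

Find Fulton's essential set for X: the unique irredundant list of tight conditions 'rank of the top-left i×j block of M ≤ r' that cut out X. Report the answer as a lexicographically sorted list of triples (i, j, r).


Rank table r_w(4×4) implied by the 8 constraints:

  0  0  1  1
  1  1  2  2
  1  1  2  3
  1  2  3  4

reading off 1-entries of Δ²R: w = (3, 1, 4, 2).

2 SE-corners of the 3-cell Rothe diagram give Ess(w):

[(1, 2, 0), (3, 2, 1)]


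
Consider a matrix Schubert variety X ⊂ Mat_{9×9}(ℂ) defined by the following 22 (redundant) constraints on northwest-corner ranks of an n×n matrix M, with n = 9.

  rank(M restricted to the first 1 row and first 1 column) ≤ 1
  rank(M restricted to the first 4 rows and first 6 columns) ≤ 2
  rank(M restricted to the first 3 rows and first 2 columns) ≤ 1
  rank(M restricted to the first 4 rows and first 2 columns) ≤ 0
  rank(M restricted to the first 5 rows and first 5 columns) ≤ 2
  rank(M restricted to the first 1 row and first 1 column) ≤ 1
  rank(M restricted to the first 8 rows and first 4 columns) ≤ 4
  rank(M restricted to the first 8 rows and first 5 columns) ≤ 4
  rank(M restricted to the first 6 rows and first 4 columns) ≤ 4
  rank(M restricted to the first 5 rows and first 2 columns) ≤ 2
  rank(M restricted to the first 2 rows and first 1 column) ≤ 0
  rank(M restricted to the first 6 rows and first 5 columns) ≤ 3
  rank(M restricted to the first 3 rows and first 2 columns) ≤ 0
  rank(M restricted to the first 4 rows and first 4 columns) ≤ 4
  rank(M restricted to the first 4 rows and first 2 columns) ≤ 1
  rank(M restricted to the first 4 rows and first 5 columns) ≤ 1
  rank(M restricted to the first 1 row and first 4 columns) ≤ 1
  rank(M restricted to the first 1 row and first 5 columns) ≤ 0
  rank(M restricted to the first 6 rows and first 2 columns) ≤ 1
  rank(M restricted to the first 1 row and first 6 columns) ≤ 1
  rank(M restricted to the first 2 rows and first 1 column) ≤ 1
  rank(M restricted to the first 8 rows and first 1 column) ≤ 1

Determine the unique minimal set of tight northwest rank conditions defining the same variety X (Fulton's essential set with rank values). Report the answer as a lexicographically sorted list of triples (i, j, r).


The tightest implied rank at each (i,j), from the 22 conditions:

  row 1: 0, 0, 0, 0, 0, 1, 1, 1, 1
  row 2: 0, 0, 1, 1, 1, 2, 2, 2, 2
  row 3: 0, 0, 1, 1, 1, 2, 3, 3, 3
  row 4: 0, 0, 1, 1, 1, 2, 3, 4, 4
  row 5: 1, 1, 2, 2, 2, 3, 4, 5, 5
  row 6: 1, 1, 2, 3, 3, 4, 5, 6, 6
  row 7: 1, 2, 3, 4, 4, 5, 6, 7, 7
  row 8: 1, 2, 3, 4, 4, 5, 6, 7, 8
  row 9: 1, 2, 3, 4, 5, 6, 7, 8, 9

second differences of R give the permutation w = (6, 3, 7, 8, 1, 4, 2, 9, 5).

Fulton essential set (5 of the 17 Rothe cells):

[(1, 5, 0), (4, 2, 0), (4, 5, 1), (6, 2, 1), (8, 5, 4)]


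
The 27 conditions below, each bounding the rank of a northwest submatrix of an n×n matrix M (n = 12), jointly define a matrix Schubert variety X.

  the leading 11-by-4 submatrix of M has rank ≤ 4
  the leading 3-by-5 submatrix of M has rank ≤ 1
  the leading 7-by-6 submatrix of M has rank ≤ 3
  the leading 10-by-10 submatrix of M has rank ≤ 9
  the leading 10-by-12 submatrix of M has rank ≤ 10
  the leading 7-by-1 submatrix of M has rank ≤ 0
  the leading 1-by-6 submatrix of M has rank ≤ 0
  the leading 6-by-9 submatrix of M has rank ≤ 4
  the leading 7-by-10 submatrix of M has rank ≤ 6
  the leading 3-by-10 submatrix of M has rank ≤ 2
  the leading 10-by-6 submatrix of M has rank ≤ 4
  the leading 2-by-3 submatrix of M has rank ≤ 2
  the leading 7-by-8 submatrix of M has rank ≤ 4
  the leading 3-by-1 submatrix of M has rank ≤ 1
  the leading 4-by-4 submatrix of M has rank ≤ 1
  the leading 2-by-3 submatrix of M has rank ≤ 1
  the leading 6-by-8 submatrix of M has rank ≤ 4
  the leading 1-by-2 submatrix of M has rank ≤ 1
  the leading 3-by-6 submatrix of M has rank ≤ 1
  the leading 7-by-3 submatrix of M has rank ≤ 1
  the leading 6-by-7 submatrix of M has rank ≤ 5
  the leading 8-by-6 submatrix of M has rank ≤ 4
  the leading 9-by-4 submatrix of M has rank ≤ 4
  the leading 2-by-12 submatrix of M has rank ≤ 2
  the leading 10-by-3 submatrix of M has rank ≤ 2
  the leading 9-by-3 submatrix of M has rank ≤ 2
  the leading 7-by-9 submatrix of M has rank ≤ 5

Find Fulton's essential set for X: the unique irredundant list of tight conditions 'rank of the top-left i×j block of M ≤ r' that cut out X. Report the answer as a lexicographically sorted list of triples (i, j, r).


Rank table r_w(12×12) implied by the 27 constraints:

  R[1]: 0, 0, 0, 0, 0, 0, 1, 1, 1, 1, 1, 1
  R[2]: 0, 1, 1, 1, 1, 1, 2, 2, 2, 2, 2, 2
  R[3]: 0, 1, 1, 1, 1, 1, 2, 2, 2, 2, 3, 3
  R[4]: 0, 1, 1, 1, 2, 2, 3, 3, 3, 3, 4, 4
  R[5]: 0, 1, 1, 2, 3, 3, 4, 4, 4, 4, 5, 5
  R[6]: 0, 1, 1, 2, 3, 3, 4, 4, 4, 5, 6, 6
  R[7]: 0, 1, 1, 2, 3, 3, 4, 4, 5, 6, 7, 7
  R[8]: 1, 2, 2, 3, 4, 4, 5, 5, 6, 7, 8, 8
  R[9]: 1, 2, 2, 3, 4, 4, 5, 6, 7, 8, 9, 9
  R[10]: 1, 2, 2, 3, 4, 4, 5, 6, 7, 8, 9, 10
  R[11]: 1, 2, 3, 4, 5, 5, 6, 7, 8, 9, 10, 11
  R[12]: 1, 2, 3, 4, 5, 6, 7, 8, 9, 10, 11, 12

giving w = (7, 2, 11, 5, 4, 10, 9, 1, 8, 12, 3, 6) via Δ²R.

Rothe diagram D(w) (33 cells), 11 SE-corners (essential conditions):

[(1, 6, 0), (3, 6, 1), (3, 10, 2), (4, 4, 1), (6, 9, 4), (7, 1, 0), (7, 3, 1), (7, 6, 3), (7, 8, 4), (10, 3, 2), (10, 6, 4)]


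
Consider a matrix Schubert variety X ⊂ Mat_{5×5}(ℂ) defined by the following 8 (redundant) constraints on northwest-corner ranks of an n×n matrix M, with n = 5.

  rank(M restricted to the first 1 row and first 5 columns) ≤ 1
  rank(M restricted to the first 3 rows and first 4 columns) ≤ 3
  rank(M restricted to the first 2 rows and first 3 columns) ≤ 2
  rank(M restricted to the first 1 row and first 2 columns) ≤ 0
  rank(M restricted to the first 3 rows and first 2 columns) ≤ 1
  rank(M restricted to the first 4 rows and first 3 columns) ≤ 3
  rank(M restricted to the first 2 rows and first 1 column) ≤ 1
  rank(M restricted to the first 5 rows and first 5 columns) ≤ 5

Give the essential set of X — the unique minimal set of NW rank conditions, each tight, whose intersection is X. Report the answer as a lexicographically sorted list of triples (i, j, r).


Recovering R(i,j) via the rank-extension bound from the 8 conditions:

  row 1: 0, 0, 1, 1, 1
  row 2: 1, 1, 2, 2, 2
  row 3: 1, 1, 2, 3, 3
  row 4: 1, 2, 3, 4, 4
  row 5: 1, 2, 3, 4, 5

second differences of R give the permutation w = (3, 1, 4, 2, 5).

2 SE-corners of the 3-cell Rothe diagram give Ess(w):

[(1, 2, 0), (3, 2, 1)]


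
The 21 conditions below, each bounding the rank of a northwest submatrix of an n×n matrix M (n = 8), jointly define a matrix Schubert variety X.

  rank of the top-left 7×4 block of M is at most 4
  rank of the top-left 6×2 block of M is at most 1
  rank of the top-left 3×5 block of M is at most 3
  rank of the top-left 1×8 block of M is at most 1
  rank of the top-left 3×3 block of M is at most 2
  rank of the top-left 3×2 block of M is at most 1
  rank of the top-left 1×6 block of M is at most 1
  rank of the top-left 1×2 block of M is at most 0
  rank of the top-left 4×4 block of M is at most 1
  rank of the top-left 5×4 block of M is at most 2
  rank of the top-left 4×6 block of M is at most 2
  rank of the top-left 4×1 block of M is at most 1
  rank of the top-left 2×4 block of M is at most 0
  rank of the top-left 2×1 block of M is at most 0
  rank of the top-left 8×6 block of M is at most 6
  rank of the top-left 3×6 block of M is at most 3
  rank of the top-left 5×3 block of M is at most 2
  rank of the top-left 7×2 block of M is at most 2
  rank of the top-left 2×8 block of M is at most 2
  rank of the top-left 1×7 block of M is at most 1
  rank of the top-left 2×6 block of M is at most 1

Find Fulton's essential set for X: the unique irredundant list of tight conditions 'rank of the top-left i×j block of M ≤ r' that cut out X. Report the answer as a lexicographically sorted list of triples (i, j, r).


The tightest implied rank at each (i,j), from the 21 conditions:

  i=1: 0 | 0 | 0 | 0 | 1 | 1 | 1 | 1
  i=2: 0 | 0 | 0 | 0 | 1 | 1 | 2 | 2
  i=3: 1 | 1 | 1 | 1 | 2 | 2 | 3 | 3
  i=4: 1 | 1 | 1 | 1 | 2 | 2 | 3 | 4
  i=5: 1 | 1 | 2 | 2 | 3 | 3 | 4 | 5
  i=6: 1 | 1 | 2 | 3 | 4 | 4 | 5 | 6
  i=7: 1 | 2 | 3 | 4 | 5 | 5 | 6 | 7
  i=8: 1 | 2 | 3 | 4 | 5 | 6 | 7 | 8

second differences of R give the permutation w = (5, 7, 1, 8, 3, 4, 2, 6).

Fulton essential set (5 of the 15 Rothe cells):

[(2, 4, 0), (2, 6, 1), (4, 4, 1), (4, 6, 2), (6, 2, 1)]


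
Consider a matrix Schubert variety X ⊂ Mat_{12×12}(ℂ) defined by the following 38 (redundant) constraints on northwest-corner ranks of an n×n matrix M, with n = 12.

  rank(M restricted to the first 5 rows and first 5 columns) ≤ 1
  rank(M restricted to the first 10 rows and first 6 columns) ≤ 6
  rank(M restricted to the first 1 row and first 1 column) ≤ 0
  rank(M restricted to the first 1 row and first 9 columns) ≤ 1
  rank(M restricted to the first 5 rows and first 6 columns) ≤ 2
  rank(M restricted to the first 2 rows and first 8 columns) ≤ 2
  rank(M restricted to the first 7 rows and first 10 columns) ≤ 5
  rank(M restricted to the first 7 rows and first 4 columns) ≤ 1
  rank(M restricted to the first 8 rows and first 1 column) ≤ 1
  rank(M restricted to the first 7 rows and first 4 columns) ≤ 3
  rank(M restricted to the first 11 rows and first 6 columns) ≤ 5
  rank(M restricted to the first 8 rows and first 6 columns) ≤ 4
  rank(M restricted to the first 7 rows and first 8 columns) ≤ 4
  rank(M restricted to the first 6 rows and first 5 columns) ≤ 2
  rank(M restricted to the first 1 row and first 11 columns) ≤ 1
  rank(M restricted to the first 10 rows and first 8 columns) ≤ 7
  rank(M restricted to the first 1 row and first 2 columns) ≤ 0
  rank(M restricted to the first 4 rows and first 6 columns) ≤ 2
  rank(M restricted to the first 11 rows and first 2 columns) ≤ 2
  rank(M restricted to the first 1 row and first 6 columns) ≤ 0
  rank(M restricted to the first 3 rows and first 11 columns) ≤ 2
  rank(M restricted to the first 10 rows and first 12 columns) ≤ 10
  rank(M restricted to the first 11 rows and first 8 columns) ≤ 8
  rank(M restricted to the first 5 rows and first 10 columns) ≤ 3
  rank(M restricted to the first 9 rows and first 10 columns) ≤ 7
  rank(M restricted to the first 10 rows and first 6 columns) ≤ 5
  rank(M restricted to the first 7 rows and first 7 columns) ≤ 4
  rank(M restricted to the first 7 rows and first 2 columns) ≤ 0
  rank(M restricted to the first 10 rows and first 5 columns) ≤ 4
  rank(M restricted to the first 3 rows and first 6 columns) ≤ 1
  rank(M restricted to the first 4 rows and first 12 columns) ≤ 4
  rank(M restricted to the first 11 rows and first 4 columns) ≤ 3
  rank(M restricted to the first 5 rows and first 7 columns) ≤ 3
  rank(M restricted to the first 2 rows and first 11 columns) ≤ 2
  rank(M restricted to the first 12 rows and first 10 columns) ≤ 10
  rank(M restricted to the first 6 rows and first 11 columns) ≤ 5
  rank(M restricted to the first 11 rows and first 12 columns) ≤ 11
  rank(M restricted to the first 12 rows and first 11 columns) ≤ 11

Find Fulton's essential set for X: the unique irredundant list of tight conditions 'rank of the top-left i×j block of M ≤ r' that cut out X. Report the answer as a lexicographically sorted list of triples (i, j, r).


Propagating the 38 rank bounds to every northwest block:

  R[1]: 0 0 0 0 0 0 1 1 1 1 1 1
  R[2]: 0 0 1 1 1 1 2 2 2 2 2 2
  R[3]: 0 0 1 1 1 1 2 2 2 2 2 3
  R[4]: 0 0 1 1 1 2 3 3 3 3 3 4
  R[5]: 0 0 1 1 1 2 3 3 3 3 4 5
  R[6]: 0 0 1 1 2 3 4 4 4 4 5 6
  R[7]: 0 0 1 1 2 3 4 4 5 5 6 7
  R[8]: 1 1 2 2 3 4 5 5 6 6 7 8
  R[9]: 1 2 3 3 4 5 6 6 7 7 8 9
  R[10]: 1 2 3 3 4 5 6 7 8 8 9 10
  R[11]: 1 2 3 3 4 5 6 7 8 9 10 11
  R[12]: 1 2 3 4 5 6 7 8 9 10 11 12

so w = (7, 3, 12, 6, 11, 5, 9, 1, 2, 8, 10, 4).

Rothe diagram D(w) (37 cells), 9 SE-corners (essential conditions):

[(1, 6, 0), (3, 6, 1), (3, 11, 2), (5, 5, 1), (5, 10, 3), (7, 2, 0), (7, 4, 1), (7, 8, 4), (11, 4, 3)]


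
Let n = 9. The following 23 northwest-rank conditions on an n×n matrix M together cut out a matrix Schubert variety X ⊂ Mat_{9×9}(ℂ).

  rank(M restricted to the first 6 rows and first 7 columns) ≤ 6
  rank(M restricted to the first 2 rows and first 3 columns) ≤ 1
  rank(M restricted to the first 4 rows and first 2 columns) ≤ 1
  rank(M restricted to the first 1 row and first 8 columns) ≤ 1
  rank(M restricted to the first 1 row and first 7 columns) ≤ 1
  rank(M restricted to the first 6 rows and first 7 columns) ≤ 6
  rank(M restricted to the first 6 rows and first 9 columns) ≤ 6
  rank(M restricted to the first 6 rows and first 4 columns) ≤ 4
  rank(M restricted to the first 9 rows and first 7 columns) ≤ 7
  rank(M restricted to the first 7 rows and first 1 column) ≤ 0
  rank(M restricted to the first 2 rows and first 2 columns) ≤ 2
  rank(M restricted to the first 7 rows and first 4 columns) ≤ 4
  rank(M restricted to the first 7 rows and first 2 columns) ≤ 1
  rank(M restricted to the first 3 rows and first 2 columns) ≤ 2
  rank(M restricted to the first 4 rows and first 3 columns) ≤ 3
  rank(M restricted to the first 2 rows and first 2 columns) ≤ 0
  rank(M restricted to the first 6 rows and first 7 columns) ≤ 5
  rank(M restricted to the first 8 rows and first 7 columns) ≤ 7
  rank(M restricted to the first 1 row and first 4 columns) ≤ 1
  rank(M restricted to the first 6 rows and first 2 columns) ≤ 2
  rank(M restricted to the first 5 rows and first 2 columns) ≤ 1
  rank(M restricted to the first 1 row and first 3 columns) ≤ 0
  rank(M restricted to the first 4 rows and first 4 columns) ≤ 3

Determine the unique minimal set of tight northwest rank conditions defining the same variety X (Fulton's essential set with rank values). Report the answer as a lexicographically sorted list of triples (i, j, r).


Computing R[i][j] = min implied NW-rank bound (n=9, 23 conditions):

  i=1: 0  0  0  1  1  1  1  1  1
  i=2: 0  0  1  2  2  2  2  2  2
  i=3: 0  1  2  3  3  3  3  3  3
  i=4: 0  1  2  3  4  4  4  4  4
  i=5: 0  1  2  3  4  5  5  5  5
  i=6: 0  1  2  3  4  5  5  6  6
  i=7: 0  1  2  3  4  5  6  7  7
  i=8: 1  2  3  4  5  6  7  8  8
  i=9: 1  2  3  4  5  6  7  8  9

the unique w with this rank table is (4, 3, 2, 5, 6, 8, 7, 1, 9).

D(w) has 11 cells with 4 SE-corners; essential set:

[(1, 3, 0), (2, 2, 0), (6, 7, 5), (7, 1, 0)]


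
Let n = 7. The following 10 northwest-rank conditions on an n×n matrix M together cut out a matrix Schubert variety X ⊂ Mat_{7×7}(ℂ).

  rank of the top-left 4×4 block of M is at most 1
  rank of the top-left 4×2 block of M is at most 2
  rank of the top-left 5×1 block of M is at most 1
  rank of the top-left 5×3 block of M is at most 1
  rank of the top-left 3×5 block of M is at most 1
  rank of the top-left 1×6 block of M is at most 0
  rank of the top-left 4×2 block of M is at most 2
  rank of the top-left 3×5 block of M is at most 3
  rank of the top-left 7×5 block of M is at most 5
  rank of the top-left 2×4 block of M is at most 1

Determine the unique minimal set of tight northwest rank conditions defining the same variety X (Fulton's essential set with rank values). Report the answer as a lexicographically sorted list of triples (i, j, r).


Recovering R(i,j) via the rank-extension bound from the 10 conditions:

  R[1]: 0, 0, 0, 0, 0, 0, 1
  R[2]: 1, 1, 1, 1, 1, 1, 2
  R[3]: 1, 1, 1, 1, 1, 2, 3
  R[4]: 1, 1, 1, 1, 2, 3, 4
  R[5]: 1, 1, 1, 2, 3, 4, 5
  R[6]: 1, 2, 2, 3, 4, 5, 6
  R[7]: 1, 2, 3, 4, 5, 6, 7

the unique w with this rank table is (7, 1, 6, 5, 4, 2, 3).

|D(w)|=15, |Ess(w)|=4:

[(1, 6, 0), (3, 5, 1), (4, 4, 1), (5, 3, 1)]


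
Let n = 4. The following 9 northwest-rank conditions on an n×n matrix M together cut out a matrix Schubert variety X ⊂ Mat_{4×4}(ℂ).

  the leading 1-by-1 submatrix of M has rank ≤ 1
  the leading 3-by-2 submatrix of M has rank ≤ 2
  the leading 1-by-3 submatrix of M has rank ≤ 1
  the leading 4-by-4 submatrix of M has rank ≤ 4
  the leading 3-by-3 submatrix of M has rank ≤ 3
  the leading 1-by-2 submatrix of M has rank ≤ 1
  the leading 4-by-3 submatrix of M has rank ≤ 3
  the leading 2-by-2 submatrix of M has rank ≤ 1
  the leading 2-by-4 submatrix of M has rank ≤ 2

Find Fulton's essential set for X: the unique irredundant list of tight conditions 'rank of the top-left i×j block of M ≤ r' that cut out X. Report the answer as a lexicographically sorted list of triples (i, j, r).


Propagating the 9 rank bounds to every northwest block:

  i=1: 1  1  1  1
  i=2: 1  1  2  2
  i=3: 1  2  3  3
  i=4: 1  2  3  4

hence w(1..4) = (1, 3, 2, 4).

Fulton essential set (the sole Rothe cell):

[(2, 2, 1)]


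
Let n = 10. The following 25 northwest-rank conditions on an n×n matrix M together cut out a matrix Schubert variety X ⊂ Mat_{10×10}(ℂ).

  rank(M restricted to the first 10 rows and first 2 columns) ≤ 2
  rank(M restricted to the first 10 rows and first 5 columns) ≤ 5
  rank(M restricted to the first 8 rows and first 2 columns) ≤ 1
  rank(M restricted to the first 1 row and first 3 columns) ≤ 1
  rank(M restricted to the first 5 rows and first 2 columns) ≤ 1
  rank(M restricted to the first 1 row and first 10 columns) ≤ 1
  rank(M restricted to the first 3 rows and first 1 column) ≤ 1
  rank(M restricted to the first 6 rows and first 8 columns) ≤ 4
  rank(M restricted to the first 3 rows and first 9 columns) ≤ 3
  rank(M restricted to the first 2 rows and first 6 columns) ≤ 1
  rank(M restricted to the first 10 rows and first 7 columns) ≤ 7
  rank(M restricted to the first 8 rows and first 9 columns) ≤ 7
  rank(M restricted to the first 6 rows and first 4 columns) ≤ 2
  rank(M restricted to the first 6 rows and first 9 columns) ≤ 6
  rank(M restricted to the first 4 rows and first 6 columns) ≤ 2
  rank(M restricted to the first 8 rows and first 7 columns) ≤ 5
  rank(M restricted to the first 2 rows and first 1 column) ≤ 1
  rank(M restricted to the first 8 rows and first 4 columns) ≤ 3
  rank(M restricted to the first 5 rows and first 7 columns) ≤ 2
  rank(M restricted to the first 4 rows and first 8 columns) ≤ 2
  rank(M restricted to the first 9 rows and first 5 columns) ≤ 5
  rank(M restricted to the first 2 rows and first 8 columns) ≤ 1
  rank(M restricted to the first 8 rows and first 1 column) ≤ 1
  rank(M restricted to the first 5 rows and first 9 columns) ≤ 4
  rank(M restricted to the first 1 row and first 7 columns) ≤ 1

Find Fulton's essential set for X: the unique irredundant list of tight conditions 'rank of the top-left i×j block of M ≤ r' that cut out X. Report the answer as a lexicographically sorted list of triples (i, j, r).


Recovering R(i,j) via the rank-extension bound from the 25 conditions:

  row 1: 1 | 1 | 1 | 1 | 1 | 1 | 1 | 1 | 1 | 1
  row 2: 1 | 1 | 1 | 1 | 1 | 1 | 1 | 1 | 2 | 2
  row 3: 1 | 1 | 2 | 2 | 2 | 2 | 2 | 2 | 3 | 3
  row 4: 1 | 1 | 2 | 2 | 2 | 2 | 2 | 2 | 3 | 4
  row 5: 1 | 1 | 2 | 2 | 2 | 2 | 2 | 3 | 4 | 5
  row 6: 1 | 1 | 2 | 2 | 3 | 3 | 3 | 4 | 5 | 6
  row 7: 1 | 1 | 2 | 3 | 4 | 4 | 4 | 5 | 6 | 7
  row 8: 1 | 1 | 2 | 3 | 4 | 5 | 5 | 6 | 7 | 8
  row 9: 1 | 2 | 3 | 4 | 5 | 6 | 6 | 7 | 8 | 9
  row 10: 1 | 2 | 3 | 4 | 5 | 6 | 7 | 8 | 9 | 10

the unique w with this rank table is (1, 9, 3, 10, 8, 5, 4, 6, 2, 7).

|D(w)|=23, |Ess(w)|=5:

[(2, 8, 1), (4, 8, 2), (5, 7, 2), (6, 4, 2), (8, 2, 1)]


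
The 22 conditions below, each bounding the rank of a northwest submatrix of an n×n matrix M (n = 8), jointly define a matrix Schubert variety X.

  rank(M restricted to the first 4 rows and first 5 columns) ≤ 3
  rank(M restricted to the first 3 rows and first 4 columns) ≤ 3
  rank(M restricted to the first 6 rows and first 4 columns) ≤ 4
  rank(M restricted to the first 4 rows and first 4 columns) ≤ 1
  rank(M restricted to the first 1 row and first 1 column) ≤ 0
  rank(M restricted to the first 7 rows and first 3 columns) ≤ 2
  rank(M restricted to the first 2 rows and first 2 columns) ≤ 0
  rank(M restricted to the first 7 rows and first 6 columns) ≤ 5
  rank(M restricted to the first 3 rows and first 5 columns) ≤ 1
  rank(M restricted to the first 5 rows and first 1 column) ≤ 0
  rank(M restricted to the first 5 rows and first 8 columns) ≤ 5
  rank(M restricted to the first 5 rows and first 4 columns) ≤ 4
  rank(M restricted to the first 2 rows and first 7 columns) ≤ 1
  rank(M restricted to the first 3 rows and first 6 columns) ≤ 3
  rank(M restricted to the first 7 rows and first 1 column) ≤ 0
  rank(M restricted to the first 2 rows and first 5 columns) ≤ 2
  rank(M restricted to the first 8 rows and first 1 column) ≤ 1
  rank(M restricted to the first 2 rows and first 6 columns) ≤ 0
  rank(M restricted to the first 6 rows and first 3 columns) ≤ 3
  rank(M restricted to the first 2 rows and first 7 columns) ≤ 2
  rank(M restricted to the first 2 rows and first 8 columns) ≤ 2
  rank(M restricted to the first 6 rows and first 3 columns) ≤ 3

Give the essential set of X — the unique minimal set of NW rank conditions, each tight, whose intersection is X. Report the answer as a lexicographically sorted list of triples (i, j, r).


Propagating the 22 rank bounds to every northwest block:

  row 1: 0, 0, 0, 0, 0, 0, 1, 1
  row 2: 0, 0, 0, 0, 0, 0, 1, 2
  row 3: 0, 1, 1, 1, 1, 1, 2, 3
  row 4: 0, 1, 1, 1, 2, 2, 3, 4
  row 5: 0, 1, 2, 2, 3, 3, 4, 5
  row 6: 0, 1, 2, 3, 4, 4, 5, 6
  row 7: 0, 1, 2, 3, 4, 5, 6, 7
  row 8: 1, 2, 3, 4, 5, 6, 7, 8

hence w(1..8) = (7, 8, 2, 5, 3, 4, 6, 1).

|D(w)|=19, |Ess(w)|=3:

[(2, 6, 0), (4, 4, 1), (7, 1, 0)]


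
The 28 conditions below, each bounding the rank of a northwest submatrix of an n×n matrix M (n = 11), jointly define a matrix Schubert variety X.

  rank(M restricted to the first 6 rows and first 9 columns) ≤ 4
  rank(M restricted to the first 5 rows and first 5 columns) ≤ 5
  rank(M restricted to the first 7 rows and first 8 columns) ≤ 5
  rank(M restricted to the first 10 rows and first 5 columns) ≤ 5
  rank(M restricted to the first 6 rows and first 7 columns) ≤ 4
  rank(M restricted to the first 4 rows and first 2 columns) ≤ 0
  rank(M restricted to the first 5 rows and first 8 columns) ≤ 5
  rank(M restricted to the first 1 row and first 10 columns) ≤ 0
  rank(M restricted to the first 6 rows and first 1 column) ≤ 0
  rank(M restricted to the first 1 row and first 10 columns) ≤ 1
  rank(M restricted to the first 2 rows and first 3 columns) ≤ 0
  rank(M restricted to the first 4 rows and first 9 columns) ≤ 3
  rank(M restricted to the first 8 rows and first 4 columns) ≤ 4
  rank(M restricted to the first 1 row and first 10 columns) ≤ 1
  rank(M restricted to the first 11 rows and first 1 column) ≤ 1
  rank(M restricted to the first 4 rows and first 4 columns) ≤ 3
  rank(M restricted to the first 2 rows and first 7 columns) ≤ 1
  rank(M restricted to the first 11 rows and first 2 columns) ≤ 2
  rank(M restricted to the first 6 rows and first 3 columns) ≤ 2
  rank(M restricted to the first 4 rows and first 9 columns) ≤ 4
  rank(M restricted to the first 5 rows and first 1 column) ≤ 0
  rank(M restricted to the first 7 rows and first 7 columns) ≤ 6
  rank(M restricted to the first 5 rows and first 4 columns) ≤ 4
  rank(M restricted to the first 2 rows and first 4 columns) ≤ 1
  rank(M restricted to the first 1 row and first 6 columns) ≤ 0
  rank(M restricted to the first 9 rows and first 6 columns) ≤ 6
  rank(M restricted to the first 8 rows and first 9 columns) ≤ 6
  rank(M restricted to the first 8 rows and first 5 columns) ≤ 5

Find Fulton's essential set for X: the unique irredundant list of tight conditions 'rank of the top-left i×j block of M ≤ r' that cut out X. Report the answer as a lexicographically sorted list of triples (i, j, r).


Propagating the 28 rank bounds to every northwest block:

  R[1]: 0, 0, 0, 0, 0, 0, 0, 0, 0, 0, 1
  R[2]: 0, 0, 0, 1, 1, 1, 1, 1, 1, 1, 2
  R[3]: 0, 0, 1, 2, 2, 2, 2, 2, 2, 2, 3
  R[4]: 0, 0, 1, 2, 3, 3, 3, 3, 3, 3, 4
  R[5]: 0, 1, 2, 3, 4, 4, 4, 4, 4, 4, 5
  R[6]: 0, 1, 2, 3, 4, 4, 4, 4, 4, 5, 6
  R[7]: 1, 2, 3, 4, 5, 5, 5, 5, 5, 6, 7
  R[8]: 1, 2, 3, 4, 5, 6, 6, 6, 6, 7, 8
  R[9]: 1, 2, 3, 4, 5, 6, 7, 7, 7, 8, 9
  R[10]: 1, 2, 3, 4, 5, 6, 7, 8, 8, 9, 10
  R[11]: 1, 2, 3, 4, 5, 6, 7, 8, 9, 10, 11

the unique w with this rank table is (11, 4, 3, 5, 2, 10, 1, 6, 7, 8, 9).

|D(w)|=23, |Ess(w)|=5:

[(1, 10, 0), (2, 3, 0), (4, 2, 0), (6, 1, 0), (6, 9, 4)]


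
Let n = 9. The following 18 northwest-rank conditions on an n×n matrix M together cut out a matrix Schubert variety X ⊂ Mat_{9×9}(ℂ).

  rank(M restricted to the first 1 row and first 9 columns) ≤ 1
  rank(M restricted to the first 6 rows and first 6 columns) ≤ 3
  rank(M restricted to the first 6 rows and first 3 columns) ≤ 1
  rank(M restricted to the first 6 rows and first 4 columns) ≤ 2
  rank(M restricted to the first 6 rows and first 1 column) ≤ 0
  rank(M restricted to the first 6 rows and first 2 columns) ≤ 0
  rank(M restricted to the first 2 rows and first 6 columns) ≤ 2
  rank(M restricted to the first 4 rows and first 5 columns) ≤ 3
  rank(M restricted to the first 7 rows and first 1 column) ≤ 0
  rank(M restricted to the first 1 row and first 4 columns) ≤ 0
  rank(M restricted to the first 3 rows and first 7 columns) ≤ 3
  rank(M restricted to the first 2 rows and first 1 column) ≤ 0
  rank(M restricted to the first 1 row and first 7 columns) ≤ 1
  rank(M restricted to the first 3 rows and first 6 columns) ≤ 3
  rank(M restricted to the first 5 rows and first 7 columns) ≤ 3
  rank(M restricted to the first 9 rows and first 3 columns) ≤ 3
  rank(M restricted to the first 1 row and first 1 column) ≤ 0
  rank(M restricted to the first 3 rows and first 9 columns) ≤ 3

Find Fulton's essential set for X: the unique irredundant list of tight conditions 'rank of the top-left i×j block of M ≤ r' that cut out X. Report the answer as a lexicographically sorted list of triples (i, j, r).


Computing R[i][j] = min implied NW-rank bound (n=9, 18 conditions):

  R[1]: 0 | 0 | 0 | 0 | 1 | 1 | 1 | 1 | 1
  R[2]: 0 | 0 | 1 | 1 | 2 | 2 | 2 | 2 | 2
  R[3]: 0 | 0 | 1 | 2 | 3 | 3 | 3 | 3 | 3
  R[4]: 0 | 0 | 1 | 2 | 3 | 3 | 3 | 4 | 4
  R[5]: 0 | 0 | 1 | 2 | 3 | 3 | 3 | 4 | 5
  R[6]: 0 | 0 | 1 | 2 | 3 | 3 | 4 | 5 | 6
  R[7]: 0 | 1 | 2 | 3 | 4 | 4 | 5 | 6 | 7
  R[8]: 1 | 2 | 3 | 4 | 5 | 5 | 6 | 7 | 8
  R[9]: 1 | 2 | 3 | 4 | 5 | 6 | 7 | 8 | 9

giving w = (5, 3, 4, 8, 9, 7, 2, 1, 6) via Δ²R.

D(w) has 20 cells with 5 SE-corners; essential set:

[(1, 4, 0), (5, 7, 3), (6, 2, 0), (6, 6, 3), (7, 1, 0)]


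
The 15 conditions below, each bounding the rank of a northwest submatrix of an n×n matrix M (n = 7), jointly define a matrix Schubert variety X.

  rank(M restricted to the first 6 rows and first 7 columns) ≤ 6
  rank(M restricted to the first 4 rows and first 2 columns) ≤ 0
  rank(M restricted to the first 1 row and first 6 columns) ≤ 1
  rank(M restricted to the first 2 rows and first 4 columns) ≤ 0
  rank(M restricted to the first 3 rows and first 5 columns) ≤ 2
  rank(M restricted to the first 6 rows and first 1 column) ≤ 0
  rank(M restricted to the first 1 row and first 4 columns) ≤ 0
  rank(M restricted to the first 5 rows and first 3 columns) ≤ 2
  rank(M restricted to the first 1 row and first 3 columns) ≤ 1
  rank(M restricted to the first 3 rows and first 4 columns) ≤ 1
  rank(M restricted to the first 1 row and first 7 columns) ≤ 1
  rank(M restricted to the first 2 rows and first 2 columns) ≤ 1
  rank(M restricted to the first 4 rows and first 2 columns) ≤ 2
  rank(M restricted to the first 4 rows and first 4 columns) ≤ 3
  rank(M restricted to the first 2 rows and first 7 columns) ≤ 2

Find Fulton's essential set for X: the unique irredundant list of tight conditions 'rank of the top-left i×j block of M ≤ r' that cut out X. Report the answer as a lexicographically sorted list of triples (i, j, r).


Computing R[i][j] = min implied NW-rank bound (n=7, 15 conditions):

  R[1]: 0  0  0  0  1  1  1
  R[2]: 0  0  0  0  1  2  2
  R[3]: 0  0  1  1  2  3  3
  R[4]: 0  0  1  2  3  4  4
  R[5]: 0  1  2  3  4  5  5
  R[6]: 0  1  2  3  4  5  6
  R[7]: 1  2  3  4  5  6  7

second differences of R give the permutation w = (5, 6, 3, 4, 2, 7, 1).

|D(w)|=14, |Ess(w)|=3:

[(2, 4, 0), (4, 2, 0), (6, 1, 0)]
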